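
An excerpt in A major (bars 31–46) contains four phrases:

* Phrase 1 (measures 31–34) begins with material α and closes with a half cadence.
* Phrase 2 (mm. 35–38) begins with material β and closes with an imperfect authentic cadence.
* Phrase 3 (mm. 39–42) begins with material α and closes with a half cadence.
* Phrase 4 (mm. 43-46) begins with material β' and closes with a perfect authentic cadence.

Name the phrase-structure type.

parallel double period

Four phrases in two halves: the first half (mm. 31-38) ends with an imperfect authentic cadence, the second (mm. 39–46) with a perfect authentic cadence — a large antecedent–consequent pair, i.e. a double period.
Phrase 3 begins with the same material as phrase 1, making it parallel.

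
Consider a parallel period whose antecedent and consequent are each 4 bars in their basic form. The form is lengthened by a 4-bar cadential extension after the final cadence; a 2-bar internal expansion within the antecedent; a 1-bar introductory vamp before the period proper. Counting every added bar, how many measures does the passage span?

Basic parallel period: 4 + 4 = 8 bars.
8 (basic form) + 4 (cadential extension) + 2 (internal expansion) + 1 (introduction) = 15.

15 measures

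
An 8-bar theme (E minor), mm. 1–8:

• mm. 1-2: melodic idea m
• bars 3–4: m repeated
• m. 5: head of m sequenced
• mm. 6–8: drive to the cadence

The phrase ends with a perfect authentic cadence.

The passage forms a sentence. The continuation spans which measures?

measures 5–8

After the presentation (mm. 1-4), the continuation covers the fragmentation through the cadence: bars 5-8.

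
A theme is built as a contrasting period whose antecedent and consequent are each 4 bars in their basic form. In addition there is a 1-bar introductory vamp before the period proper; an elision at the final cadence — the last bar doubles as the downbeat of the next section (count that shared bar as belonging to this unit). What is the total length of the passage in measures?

9 measures

Basic contrasting period: 4 + 4 = 8 bars.
8 (basic form) + 1 (introduction) = 9.
The elision shares a bar with the next section but does not change this unit's count.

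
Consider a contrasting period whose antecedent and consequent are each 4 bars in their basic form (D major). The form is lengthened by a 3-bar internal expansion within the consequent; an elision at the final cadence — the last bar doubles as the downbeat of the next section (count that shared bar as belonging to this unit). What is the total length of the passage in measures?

11 measures

Basic contrasting period: 4 + 4 = 8 bars.
8 (basic form) + 3 (internal expansion) = 11.
The elision shares a bar with the next section but does not change this unit's count.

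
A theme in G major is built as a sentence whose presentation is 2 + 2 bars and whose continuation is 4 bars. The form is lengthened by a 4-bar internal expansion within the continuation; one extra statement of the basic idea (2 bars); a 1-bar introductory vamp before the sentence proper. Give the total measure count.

15 measures

Basic sentence: 2 + 2 + 4 = 8 bars.
8 (basic form) + 4 (internal expansion) + 2 (extra statement) + 1 (introduction) = 15.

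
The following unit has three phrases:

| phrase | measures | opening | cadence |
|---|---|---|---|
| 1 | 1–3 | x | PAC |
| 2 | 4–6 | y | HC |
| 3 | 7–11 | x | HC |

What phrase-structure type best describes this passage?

The final phrase closes with a half cadence, which is not stronger than the preceding half cadence; the 3 phrases lack an overall antecedent–consequent design and so form a phrase group.

phrase group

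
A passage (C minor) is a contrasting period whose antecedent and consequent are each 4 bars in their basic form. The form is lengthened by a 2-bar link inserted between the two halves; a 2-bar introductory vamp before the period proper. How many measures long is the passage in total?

Basic contrasting period: 4 + 4 = 8 bars.
8 (basic form) + 2 (link) + 2 (introduction) = 12.

12 measures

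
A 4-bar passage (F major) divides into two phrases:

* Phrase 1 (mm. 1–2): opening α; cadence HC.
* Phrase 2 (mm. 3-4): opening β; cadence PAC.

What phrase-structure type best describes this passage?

contrasting period

Phrase 1 ends with a half cadence (weaker) and phrase 2 with a perfect authentic cadence (stronger): antecedent + consequent = a period.
The two phrases open with different material (α / β), so the period is contrasting.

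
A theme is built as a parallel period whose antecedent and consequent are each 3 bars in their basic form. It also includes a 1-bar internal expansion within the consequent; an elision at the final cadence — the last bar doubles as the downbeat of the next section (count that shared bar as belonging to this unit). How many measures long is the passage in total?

7 measures

Basic parallel period: 3 + 3 = 6 bars.
6 (basic form) + 1 (internal expansion) = 7.
The elision shares a bar with the next section but does not change this unit's count.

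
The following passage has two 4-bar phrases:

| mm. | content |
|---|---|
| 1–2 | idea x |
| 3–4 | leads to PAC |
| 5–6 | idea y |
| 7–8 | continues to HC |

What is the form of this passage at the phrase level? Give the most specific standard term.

The second phrase closes with a half cadence, which is not stronger than the first phrase's perfect authentic cadence; without a weak→strong cadential pair there is no antecedent–consequent relationship, so this is a phrase group rather than a period.

phrase group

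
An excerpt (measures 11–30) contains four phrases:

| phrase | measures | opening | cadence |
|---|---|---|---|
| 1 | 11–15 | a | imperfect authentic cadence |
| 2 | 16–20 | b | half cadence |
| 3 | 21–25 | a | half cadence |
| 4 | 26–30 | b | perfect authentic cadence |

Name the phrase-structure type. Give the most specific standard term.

Four phrases in two halves: the first half (bars 11–20) ends with a half cadence, the second (bars 21–30) with a perfect authentic cadence — a large antecedent–consequent pair, i.e. a double period.
Phrase 3 begins with the same material as phrase 1, making it parallel.

parallel double period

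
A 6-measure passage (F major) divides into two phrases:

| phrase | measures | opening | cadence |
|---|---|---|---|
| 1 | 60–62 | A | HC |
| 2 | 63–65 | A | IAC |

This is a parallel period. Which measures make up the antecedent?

measures 60–62

The phrase ending with the weaker cadence (half cadence) is the antecedent; the one ending more conclusively (imperfect authentic cadence) is the consequent. The antecedent is measures 60–62.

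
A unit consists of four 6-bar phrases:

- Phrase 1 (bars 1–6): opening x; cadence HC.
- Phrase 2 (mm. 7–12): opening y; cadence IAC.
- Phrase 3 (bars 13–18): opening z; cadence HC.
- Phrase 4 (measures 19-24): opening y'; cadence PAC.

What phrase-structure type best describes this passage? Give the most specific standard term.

Four phrases in two halves: the first half (mm. 1-12) ends with an imperfect authentic cadence, the second (measures 13–24) with a perfect authentic cadence — a large antecedent–consequent pair, i.e. a double period.
Phrase 3 begins with different material from phrase 1, making it contrasting.

contrasting double period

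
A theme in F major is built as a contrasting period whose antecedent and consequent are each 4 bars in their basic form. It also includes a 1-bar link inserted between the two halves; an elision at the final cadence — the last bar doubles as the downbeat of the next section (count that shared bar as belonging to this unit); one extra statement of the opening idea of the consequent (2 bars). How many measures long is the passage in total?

11 measures

Basic contrasting period: 4 + 4 = 8 bars.
8 (basic form) + 1 (link) + 2 (extra statement) = 11.
The elision shares a bar with the next section but does not change this unit's count.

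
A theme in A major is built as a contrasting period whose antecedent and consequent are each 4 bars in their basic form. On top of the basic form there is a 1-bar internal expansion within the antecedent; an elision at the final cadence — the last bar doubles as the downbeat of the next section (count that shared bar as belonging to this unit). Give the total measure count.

Basic contrasting period: 4 + 4 = 8 bars.
8 (basic form) + 1 (internal expansion) = 9.
The elision shares a bar with the next section but does not change this unit's count.

9 measures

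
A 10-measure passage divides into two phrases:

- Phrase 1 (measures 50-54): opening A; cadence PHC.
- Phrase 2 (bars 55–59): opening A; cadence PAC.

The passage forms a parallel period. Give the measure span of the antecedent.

The phrase ending with the weaker cadence (Phrygian half cadence) is the antecedent; the one ending more conclusively (perfect authentic cadence) is the consequent. The antecedent is measures 50–54.

measures 50–54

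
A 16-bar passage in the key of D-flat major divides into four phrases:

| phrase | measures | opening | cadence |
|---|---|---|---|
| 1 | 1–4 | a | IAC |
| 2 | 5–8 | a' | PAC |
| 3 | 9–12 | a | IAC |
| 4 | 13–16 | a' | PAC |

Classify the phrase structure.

repeated period

The cadence pattern IAC–PAC–IAC–PAC is weak–strong twice, and phrases 3–4 restate phrases 1–2: a period heard twice, not a double period (which would end weakly at phrase 2).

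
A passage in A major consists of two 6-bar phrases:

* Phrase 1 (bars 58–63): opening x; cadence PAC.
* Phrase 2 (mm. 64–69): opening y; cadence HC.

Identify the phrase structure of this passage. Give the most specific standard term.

phrase group

The second phrase closes with a half cadence, which is not stronger than the first phrase's perfect authentic cadence; without a weak→strong cadential pair there is no antecedent–consequent relationship, so this is a phrase group rather than a period.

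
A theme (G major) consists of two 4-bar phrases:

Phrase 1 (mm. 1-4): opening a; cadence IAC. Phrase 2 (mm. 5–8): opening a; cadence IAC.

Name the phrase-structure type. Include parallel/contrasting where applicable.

repeated phrase

Both phrases have the same opening (a) and the same cadence (imperfect authentic cadence): the second is a restatement, not a consequent, so this is a repeated phrase rather than a period.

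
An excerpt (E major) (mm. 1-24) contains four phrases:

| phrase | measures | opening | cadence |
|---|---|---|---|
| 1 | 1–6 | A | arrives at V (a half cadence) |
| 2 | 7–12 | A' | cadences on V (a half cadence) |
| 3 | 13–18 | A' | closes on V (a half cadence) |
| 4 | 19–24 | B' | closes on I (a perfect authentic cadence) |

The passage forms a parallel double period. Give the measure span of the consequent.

measures 13–24

In a double period the first pair of phrases (ending half cadence) is the large antecedent and the second pair (ending perfect authentic cadence) is the large consequent; the consequent is measures 13–24.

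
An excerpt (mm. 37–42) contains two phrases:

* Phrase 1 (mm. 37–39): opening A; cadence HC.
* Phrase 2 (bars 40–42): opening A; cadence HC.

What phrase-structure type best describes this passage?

Both phrases have the same opening (A) and the same cadence (half cadence): the second is a restatement, not a consequent, so this is a repeated phrase rather than a period.

repeated phrase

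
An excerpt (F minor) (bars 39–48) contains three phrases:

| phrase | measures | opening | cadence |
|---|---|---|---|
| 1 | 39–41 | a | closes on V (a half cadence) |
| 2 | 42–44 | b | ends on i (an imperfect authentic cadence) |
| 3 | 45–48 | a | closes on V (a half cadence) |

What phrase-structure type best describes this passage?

phrase group

The final phrase closes with a half cadence, which is not stronger than the preceding imperfect authentic cadence; the 3 phrases lack an overall antecedent–consequent design and so form a phrase group.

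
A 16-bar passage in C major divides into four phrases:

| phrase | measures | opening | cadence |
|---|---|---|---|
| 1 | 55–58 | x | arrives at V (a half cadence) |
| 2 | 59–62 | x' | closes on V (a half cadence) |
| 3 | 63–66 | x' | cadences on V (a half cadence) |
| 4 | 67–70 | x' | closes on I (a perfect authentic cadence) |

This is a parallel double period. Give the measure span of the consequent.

measures 63–70

In a double period the first pair of phrases (ending half cadence) is the large antecedent and the second pair (ending perfect authentic cadence) is the large consequent; the consequent is measures 63–70.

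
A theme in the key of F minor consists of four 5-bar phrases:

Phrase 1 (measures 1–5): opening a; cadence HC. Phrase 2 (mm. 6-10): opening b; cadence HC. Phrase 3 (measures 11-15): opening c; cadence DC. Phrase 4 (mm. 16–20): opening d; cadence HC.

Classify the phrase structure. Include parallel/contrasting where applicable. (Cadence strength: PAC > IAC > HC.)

Phrase 4 ends with a half cadence, no stronger than phrase 2's half cadence, so the four phrases do not form a double period; nor do phrases 3–4 duplicate 1–2, so it is not a repeated period. With no phrase reaching a conclusive cadence, the passage is a phrase group.

phrase group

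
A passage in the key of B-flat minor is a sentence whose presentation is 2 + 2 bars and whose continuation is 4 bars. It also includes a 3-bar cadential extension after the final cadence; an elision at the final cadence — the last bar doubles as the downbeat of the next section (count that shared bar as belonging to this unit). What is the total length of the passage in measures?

11 measures

Basic sentence: 2 + 2 + 4 = 8 bars.
8 (basic form) + 3 (cadential extension) = 11.
The elision shares a bar with the next section but does not change this unit's count.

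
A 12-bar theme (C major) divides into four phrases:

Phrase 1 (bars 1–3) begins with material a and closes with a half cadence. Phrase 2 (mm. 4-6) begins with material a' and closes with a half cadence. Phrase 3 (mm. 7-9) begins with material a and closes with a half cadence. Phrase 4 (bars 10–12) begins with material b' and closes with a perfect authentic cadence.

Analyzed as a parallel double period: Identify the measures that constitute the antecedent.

measures 1–6

In a double period the four phrases pair into a large antecedent (phrases 1–2, ending half cadence) and a large consequent (phrases 3–4, ending perfect authentic cadence). The antecedent spans mm. 1-6.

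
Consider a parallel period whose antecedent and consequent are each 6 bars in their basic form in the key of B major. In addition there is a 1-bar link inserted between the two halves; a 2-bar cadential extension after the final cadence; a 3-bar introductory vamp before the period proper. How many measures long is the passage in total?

Basic parallel period: 6 + 6 = 12 bars.
12 (basic form) + 1 (link) + 2 (cadential extension) + 3 (introduction) = 18.

18 measures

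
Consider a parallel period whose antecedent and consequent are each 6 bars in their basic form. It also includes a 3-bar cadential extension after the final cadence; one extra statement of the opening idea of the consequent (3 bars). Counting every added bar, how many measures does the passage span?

Basic parallel period: 6 + 6 = 12 bars.
12 (basic form) + 3 (cadential extension) + 3 (extra statement) = 18.

18 measures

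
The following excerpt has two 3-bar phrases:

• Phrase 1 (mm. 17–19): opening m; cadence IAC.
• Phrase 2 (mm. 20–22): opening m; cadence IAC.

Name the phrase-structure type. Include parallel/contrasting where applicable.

repeated phrase

Both phrases have the same opening (m) and the same cadence (imperfect authentic cadence): the second is a restatement, not a consequent, so this is a repeated phrase rather than a period.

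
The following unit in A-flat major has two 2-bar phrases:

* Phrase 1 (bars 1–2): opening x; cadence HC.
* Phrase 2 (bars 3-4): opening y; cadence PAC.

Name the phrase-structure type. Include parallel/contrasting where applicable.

Phrase 1 ends with a half cadence (weaker) and phrase 2 with a perfect authentic cadence (stronger): antecedent + consequent = a period.
The two phrases open with different material (x / y), so the period is contrasting.

contrasting period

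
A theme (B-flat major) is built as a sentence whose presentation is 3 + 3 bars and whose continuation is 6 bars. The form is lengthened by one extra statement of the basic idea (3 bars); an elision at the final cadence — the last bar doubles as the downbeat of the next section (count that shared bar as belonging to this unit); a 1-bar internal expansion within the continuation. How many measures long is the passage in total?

16 measures

Basic sentence: 3 + 3 + 6 = 12 bars.
12 (basic form) + 3 (extra statement) + 1 (internal expansion) = 16.
The elision shares a bar with the next section but does not change this unit's count.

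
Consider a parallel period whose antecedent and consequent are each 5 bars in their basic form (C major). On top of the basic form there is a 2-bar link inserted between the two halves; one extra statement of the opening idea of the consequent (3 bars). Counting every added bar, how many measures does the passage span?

Basic parallel period: 5 + 5 = 10 bars.
10 (basic form) + 2 (link) + 3 (extra statement) = 15.

15 measures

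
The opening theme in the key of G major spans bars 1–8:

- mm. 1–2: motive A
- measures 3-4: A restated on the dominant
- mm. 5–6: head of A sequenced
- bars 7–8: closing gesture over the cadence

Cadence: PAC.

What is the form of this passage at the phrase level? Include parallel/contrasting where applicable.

Basic idea (mm. 1-2) + its repetition (mm. 3–4) form the presentation; fragmentation and cadence (measures 5–8) form the continuation — the 8-bar whole is a sentence.

sentence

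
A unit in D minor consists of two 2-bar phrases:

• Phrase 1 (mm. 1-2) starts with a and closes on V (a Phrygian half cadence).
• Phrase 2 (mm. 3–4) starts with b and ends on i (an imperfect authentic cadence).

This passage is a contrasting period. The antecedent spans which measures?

measures 1–2

The antecedent is the phrase ending with the weaker cadence (Phrygian half cadence, phrase 1) and the consequent the one ending more conclusively (imperfect authentic cadence, phrase 2); the antecedent is mm. 1-2.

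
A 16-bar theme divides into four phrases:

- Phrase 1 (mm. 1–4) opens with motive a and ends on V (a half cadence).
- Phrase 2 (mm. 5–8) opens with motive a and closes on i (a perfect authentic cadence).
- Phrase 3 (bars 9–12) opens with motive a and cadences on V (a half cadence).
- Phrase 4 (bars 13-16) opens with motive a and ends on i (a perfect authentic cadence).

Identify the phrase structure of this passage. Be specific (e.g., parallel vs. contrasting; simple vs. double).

The cadence pattern HC–PAC–HC–PAC is weak–strong twice, and phrases 3–4 restate phrases 1–2: a period heard twice, not a double period (which would end weakly at phrase 2).

repeated period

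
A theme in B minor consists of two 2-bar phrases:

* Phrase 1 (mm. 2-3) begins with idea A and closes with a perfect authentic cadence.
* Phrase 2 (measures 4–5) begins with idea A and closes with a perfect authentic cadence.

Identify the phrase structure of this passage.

repeated phrase

Both phrases have the same opening (A) and the same cadence (perfect authentic cadence): the second is a restatement, not a consequent, so this is a repeated phrase rather than a period.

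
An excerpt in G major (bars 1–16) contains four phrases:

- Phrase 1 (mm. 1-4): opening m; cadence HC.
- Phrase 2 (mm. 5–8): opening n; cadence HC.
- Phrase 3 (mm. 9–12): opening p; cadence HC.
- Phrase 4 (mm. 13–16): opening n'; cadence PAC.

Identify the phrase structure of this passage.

contrasting double period

Four phrases in two halves: the first half (measures 1–8) ends with a half cadence, the second (bars 9-16) with a perfect authentic cadence — a large antecedent–consequent pair, i.e. a double period.
Phrase 3 begins with different material from phrase 1, making it contrasting.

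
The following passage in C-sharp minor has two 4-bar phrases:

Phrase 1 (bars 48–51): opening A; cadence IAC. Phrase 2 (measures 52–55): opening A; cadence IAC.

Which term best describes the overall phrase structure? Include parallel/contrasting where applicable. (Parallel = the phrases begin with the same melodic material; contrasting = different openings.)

repeated phrase

Both phrases have the same opening (A) and the same cadence (imperfect authentic cadence): the second is a restatement, not a consequent, so this is a repeated phrase rather than a period.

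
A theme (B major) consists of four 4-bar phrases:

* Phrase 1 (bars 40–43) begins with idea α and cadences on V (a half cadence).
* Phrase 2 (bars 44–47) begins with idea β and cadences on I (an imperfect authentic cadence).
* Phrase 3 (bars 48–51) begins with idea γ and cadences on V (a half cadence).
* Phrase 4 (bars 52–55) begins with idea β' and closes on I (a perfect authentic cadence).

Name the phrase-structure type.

contrasting double period

Four phrases in two halves: the first half (bars 40–47) ends with an imperfect authentic cadence, the second (mm. 48–55) with a perfect authentic cadence — a large antecedent–consequent pair, i.e. a double period.
Phrase 3 begins with different material from phrase 1, making it contrasting.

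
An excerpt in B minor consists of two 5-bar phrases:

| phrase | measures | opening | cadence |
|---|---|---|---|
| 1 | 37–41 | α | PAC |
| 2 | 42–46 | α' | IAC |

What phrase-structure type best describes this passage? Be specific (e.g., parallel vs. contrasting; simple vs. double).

The second phrase closes with an imperfect authentic cadence, which is not stronger than the first phrase's perfect authentic cadence; without a weak→strong cadential pair there is no antecedent–consequent relationship, so this is a phrase group rather than a period.

phrase group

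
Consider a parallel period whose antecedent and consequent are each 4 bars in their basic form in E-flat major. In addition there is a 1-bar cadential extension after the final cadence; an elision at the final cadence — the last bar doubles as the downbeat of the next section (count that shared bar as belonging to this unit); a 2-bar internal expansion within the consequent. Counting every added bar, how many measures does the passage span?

Basic parallel period: 4 + 4 = 8 bars.
8 (basic form) + 1 (cadential extension) + 2 (internal expansion) = 11.
The elision shares a bar with the next section but does not change this unit's count.

11 measures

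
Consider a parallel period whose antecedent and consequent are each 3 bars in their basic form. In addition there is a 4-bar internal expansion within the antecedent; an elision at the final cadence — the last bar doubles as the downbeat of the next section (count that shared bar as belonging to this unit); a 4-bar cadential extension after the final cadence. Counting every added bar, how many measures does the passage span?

Basic parallel period: 3 + 3 = 6 bars.
6 (basic form) + 4 (internal expansion) + 4 (cadential extension) = 14.
The elision shares a bar with the next section but does not change this unit's count.

14 measures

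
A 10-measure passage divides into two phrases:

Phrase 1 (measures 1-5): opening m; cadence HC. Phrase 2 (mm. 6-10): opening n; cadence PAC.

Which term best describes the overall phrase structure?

contrasting period

Phrase 1 ends with a half cadence (weaker) and phrase 2 with a perfect authentic cadence (stronger): antecedent + consequent = a period.
The two phrases open with different material (m / n), so the period is contrasting.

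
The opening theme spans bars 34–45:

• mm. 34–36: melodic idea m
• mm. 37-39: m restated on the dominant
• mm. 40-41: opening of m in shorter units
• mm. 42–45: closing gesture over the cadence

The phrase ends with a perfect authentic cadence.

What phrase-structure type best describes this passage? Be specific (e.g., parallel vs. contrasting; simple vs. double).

Basic idea (mm. 34–36) + its repetition (mm. 37-39) form the presentation; fragmentation and cadence (measures 40–45) form the continuation — the 12-bar whole is a sentence.

sentence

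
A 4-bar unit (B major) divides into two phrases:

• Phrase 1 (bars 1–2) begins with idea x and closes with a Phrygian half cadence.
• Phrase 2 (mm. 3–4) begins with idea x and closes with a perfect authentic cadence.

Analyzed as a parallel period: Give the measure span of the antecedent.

The antecedent is the phrase ending with the weaker cadence (Phrygian half cadence, phrase 1) and the consequent the one ending more conclusively (perfect authentic cadence, phrase 2); the antecedent is bars 1–2.

measures 1–2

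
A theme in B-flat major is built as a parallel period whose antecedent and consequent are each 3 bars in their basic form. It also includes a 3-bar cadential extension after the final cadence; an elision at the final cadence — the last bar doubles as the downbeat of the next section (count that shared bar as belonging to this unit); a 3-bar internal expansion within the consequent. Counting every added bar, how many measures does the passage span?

Basic parallel period: 3 + 3 = 6 bars.
6 (basic form) + 3 (cadential extension) + 3 (internal expansion) = 12.
The elision shares a bar with the next section but does not change this unit's count.

12 measures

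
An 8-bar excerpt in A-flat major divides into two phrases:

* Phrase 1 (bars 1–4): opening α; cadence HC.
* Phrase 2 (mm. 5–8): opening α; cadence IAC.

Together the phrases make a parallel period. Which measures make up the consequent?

The phrase ending with the weaker cadence (half cadence) is the antecedent; the one ending more conclusively (imperfect authentic cadence) is the consequent. The consequent is measures 5–8.

measures 5–8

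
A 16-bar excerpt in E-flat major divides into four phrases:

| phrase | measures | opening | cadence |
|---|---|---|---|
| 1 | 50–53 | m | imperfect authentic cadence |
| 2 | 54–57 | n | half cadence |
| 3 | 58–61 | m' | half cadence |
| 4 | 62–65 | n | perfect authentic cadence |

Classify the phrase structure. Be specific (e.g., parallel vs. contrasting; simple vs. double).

parallel double period

Four phrases in two halves: the first half (measures 50–57) ends with a half cadence, the second (mm. 58–65) with a perfect authentic cadence — a large antecedent–consequent pair, i.e. a double period.
Phrase 3 begins with the same material as phrase 1, making it parallel.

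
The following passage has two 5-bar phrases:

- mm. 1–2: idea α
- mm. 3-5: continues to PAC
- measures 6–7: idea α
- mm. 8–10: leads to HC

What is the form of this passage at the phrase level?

phrase group

The second phrase closes with a half cadence, which is not stronger than the first phrase's perfect authentic cadence; without a weak→strong cadential pair there is no antecedent–consequent relationship, so this is a phrase group rather than a period.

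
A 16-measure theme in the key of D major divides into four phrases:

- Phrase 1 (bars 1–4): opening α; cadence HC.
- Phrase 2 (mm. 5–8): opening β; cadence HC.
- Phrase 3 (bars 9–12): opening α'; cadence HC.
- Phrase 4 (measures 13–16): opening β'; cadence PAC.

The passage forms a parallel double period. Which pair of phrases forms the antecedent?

phrases 1 and 2

In a double period the first pair of phrases (ending half cadence) is the large antecedent and the second pair (ending perfect authentic cadence) is the large consequent; the antecedent is phrases 1 and 2.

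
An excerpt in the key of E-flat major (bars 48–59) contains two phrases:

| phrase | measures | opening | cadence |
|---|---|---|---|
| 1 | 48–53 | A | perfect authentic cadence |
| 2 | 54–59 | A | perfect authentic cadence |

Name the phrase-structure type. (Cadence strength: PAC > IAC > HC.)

repeated phrase

Both phrases have the same opening (A) and the same cadence (perfect authentic cadence): the second is a restatement, not a consequent, so this is a repeated phrase rather than a period.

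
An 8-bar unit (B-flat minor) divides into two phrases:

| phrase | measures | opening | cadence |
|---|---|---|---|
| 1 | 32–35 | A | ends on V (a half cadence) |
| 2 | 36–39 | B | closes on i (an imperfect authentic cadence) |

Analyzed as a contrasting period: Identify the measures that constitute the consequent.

The antecedent is the phrase ending with the weaker cadence (half cadence, phrase 1) and the consequent the one ending more conclusively (imperfect authentic cadence, phrase 2); the consequent is bars 36–39.

measures 36–39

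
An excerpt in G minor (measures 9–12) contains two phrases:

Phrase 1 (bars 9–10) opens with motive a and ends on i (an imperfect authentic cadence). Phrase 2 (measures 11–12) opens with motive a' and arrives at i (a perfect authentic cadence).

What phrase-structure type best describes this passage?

Phrase 1 ends with an imperfect authentic cadence (weaker) and phrase 2 with a perfect authentic cadence (stronger): antecedent + consequent = a period.
The two phrases open with the same material (a / a'), so the period is parallel.

parallel period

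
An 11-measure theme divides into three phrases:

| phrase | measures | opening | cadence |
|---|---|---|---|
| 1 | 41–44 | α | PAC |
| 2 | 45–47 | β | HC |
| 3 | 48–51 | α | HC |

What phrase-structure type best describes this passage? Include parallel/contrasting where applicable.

phrase group

The final phrase closes with a half cadence, which is not stronger than the preceding half cadence; the 3 phrases lack an overall antecedent–consequent design and so form a phrase group.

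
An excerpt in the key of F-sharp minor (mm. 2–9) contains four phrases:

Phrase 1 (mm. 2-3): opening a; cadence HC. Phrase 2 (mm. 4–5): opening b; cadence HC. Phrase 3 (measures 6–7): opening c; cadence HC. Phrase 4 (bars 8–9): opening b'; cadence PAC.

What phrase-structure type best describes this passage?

Four phrases in two halves: the first half (mm. 2–5) ends with a half cadence, the second (mm. 6-9) with a perfect authentic cadence — a large antecedent–consequent pair, i.e. a double period.
Phrase 3 begins with different material from phrase 1, making it contrasting.

contrasting double period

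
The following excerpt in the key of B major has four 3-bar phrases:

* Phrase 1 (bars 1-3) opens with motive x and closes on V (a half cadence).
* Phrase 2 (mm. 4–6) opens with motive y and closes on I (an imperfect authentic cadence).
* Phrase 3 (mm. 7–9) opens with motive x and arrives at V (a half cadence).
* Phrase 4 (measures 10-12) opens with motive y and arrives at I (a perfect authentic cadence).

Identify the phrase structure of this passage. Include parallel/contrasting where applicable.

parallel double period

Four phrases in two halves: the first half (mm. 1–6) ends with an imperfect authentic cadence, the second (mm. 7-12) with a perfect authentic cadence — a large antecedent–consequent pair, i.e. a double period.
Phrase 3 begins with the same material as phrase 1, making it parallel.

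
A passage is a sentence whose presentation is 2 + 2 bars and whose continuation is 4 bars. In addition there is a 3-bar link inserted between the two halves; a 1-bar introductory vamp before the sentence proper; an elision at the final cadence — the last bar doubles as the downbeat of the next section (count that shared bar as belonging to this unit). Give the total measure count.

12 measures

Basic sentence: 2 + 2 + 4 = 8 bars.
8 (basic form) + 3 (link) + 1 (introduction) = 12.
The elision shares a bar with the next section but does not change this unit's count.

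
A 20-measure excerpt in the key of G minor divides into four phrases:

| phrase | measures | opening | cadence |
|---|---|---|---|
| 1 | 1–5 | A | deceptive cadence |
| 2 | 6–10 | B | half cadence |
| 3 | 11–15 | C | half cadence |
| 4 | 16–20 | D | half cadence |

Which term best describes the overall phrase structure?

phrase group

Phrase 4 ends with a half cadence, no stronger than phrase 2's half cadence, so the four phrases do not form a double period; nor do phrases 3–4 duplicate 1–2, so it is not a repeated period. With no phrase reaching a conclusive cadence, the passage is a phrase group.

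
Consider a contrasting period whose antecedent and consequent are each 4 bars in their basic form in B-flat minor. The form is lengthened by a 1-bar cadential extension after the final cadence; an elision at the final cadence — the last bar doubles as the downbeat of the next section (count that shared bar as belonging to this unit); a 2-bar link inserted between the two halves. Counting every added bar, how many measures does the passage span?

Basic contrasting period: 4 + 4 = 8 bars.
8 (basic form) + 1 (cadential extension) + 2 (link) = 11.
The elision shares a bar with the next section but does not change this unit's count.

11 measures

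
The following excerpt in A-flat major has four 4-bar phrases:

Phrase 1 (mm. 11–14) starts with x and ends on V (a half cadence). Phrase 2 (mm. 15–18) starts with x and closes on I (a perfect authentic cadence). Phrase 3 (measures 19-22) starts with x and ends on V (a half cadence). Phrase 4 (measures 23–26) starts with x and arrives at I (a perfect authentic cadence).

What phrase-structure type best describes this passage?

The cadence pattern HC–PAC–HC–PAC is weak–strong twice, and phrases 3–4 restate phrases 1–2: a period heard twice, not a double period (which would end weakly at phrase 2).

repeated period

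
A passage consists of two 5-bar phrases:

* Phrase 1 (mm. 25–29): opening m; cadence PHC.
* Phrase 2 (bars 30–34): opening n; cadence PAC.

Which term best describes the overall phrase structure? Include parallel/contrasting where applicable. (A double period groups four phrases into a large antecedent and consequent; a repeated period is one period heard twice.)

contrasting period

Phrase 1 ends with a Phrygian half cadence (weaker) and phrase 2 with a perfect authentic cadence (stronger): antecedent + consequent = a period.
The two phrases open with different material (m / n), so the period is contrasting.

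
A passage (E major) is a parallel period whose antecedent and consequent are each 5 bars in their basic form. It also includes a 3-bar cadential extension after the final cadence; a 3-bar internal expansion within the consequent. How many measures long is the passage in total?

Basic parallel period: 5 + 5 = 10 bars.
10 (basic form) + 3 (cadential extension) + 3 (internal expansion) = 16.

16 measures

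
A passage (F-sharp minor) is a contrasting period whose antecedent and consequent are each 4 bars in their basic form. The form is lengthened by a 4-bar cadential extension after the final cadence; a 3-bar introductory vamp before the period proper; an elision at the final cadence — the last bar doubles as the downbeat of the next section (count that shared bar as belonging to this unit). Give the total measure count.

15 measures

Basic contrasting period: 4 + 4 = 8 bars.
8 (basic form) + 4 (cadential extension) + 3 (introduction) = 15.
The elision shares a bar with the next section but does not change this unit's count.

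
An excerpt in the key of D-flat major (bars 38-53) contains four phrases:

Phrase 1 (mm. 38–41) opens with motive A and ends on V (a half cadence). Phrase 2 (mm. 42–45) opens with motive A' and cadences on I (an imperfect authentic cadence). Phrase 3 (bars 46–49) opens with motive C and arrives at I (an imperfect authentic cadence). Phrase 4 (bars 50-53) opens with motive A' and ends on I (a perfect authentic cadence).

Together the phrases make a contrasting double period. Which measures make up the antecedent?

In a double period the first pair of phrases (ending imperfect authentic cadence) is the large antecedent and the second pair (ending perfect authentic cadence) is the large consequent; the antecedent is measures 38–45.

measures 38–45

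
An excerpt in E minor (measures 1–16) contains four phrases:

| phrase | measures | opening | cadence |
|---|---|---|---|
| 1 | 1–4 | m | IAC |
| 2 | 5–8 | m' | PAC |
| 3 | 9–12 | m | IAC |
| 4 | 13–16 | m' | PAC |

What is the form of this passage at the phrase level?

repeated period

The cadence pattern IAC–PAC–IAC–PAC is weak–strong twice, and phrases 3–4 restate phrases 1–2: a period heard twice, not a double period (which would end weakly at phrase 2).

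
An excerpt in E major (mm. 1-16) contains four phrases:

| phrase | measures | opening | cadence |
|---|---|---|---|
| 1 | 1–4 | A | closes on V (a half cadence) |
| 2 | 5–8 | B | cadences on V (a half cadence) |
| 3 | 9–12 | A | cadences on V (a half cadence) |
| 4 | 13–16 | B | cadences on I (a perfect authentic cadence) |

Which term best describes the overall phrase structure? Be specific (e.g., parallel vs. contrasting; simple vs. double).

Four phrases in two halves: the first half (bars 1-8) ends with a half cadence, the second (mm. 9–16) with a perfect authentic cadence — a large antecedent–consequent pair, i.e. a double period.
Phrase 3 begins with the same material as phrase 1, making it parallel.

parallel double period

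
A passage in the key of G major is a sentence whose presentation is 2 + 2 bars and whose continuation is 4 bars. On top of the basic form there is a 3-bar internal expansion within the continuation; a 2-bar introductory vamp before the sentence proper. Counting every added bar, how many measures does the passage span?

13 measures

Basic sentence: 2 + 2 + 4 = 8 bars.
8 (basic form) + 3 (internal expansion) + 2 (introduction) = 13.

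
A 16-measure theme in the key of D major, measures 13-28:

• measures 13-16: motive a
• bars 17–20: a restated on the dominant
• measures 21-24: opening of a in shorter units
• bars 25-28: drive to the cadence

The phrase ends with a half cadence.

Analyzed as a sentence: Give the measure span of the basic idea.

measures 13–16

The presentation of a sentence is the basic idea (mm. 13–16) plus its repetition (measures 17–20); the basic idea is therefore mm. 13–16.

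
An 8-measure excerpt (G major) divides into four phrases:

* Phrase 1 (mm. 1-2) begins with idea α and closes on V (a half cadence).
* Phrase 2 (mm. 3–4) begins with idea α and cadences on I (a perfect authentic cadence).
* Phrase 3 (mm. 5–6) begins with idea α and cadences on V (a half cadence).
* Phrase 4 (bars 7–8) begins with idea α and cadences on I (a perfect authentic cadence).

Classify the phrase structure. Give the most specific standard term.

repeated period

The cadence pattern HC–PAC–HC–PAC is weak–strong twice, and phrases 3–4 restate phrases 1–2: a period heard twice, not a double period (which would end weakly at phrase 2).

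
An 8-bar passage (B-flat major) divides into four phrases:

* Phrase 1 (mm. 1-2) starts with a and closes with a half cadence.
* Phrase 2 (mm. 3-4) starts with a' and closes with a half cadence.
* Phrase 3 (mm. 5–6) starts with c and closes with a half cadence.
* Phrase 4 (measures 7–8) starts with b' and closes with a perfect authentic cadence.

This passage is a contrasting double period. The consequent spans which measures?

In a double period the four phrases pair into a large antecedent (phrases 1–2, ending half cadence) and a large consequent (phrases 3–4, ending perfect authentic cadence). The consequent spans measures 5–8.

measures 5–8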